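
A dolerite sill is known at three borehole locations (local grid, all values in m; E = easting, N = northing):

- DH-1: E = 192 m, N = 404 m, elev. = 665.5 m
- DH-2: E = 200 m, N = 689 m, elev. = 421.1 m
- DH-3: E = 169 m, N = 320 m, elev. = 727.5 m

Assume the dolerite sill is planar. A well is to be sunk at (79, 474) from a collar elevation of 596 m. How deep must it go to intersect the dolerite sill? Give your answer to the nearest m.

46 m

Two edge vectors: DH-1→DH-2 = (8, 285, -244.4), DH-1→DH-3 = (-23, -84, 62).
Normal n = (DH-1→DH-2) × (DH-1→DH-3) = (-2859.6, 5125.2, 5883).
So ∂z/∂E = −n_x/n_z = 0.48608 and ∂z/∂N = −n_y/n_z = −0.87119.
Intercept c from DH-1: 665.5 − 93.33 + 351.96 = 924.13.
At (79, 474): z_contact = 38.4 − 412.9 + 924.13 = 549.6 m.
Depth below ground = 596 − 549.6 = 46 m.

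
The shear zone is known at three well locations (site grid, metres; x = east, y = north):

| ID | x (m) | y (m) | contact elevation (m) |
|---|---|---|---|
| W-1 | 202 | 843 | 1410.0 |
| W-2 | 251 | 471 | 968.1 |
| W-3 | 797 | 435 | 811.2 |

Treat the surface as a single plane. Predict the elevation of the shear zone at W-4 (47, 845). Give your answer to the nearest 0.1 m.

Two edge vectors: W-1→W-2 = (49, -372, -441.9), W-1→W-3 = (595, -408, -598.8).
Normal n = (W-1→W-2) × (W-1→W-3) = (42458.4, -233589.3, 201348).
So ∂z/∂x = −n_x/n_z = −0.21087 and ∂z/∂y = −n_y/n_z = 1.16013.
Intercept c from W-1: 1410 + 42.60 − 977.99 = 474.61.
At (47, 845): z = −9.9 + 980.3 + 474.61 = 1445.0 m.

1445.0 m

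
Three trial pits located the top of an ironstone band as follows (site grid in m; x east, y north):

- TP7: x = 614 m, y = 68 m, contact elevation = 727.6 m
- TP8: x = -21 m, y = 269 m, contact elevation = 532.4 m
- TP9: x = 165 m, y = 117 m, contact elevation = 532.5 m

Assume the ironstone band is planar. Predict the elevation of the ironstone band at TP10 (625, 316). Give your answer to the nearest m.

885 m

Let the plane be z = a·x + b·y + c.
TP8−TP7: −635a + 201b = −195.2;  TP9−TP7: −449a + 49b = −195.1.
Solving gives a = 0.50141, b = 0.61291.
Then c = 727.6 − a·614 − b·68 = 378.06.
At (625, 316): z = 313.4 + 193.7 + 378.06 = 885.1 m.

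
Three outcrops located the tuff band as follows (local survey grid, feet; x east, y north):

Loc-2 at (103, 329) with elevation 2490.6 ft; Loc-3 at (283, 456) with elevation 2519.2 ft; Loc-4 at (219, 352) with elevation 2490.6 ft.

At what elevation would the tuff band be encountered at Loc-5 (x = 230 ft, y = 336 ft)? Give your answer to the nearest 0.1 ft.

Two edge vectors: Loc-2→Loc-3 = (180, 127, 28.6), Loc-2→Loc-4 = (116, 23, 0).
Normal n = (Loc-2→Loc-3) × (Loc-2→Loc-4) = (-657.8, 3317.6, -10592).
So ∂z/∂x = −n_x/n_z = −0.06210 and ∂z/∂y = −n_y/n_z = 0.31322.
Intercept c from Loc-2: 2490.6 + 6.40 − 103.05 = 2393.95.
At (230, 336): z = −14.3 + 105.2 + 2393.95 = 2484.9 ft.

2484.9 ft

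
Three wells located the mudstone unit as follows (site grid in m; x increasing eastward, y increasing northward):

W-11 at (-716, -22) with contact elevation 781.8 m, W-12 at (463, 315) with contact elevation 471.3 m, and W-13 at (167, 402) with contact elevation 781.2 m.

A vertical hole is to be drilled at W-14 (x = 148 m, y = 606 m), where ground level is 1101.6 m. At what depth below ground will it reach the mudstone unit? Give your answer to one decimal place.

32.3 m

Let the plane be z = a·x + b·y + c.
W-12−W-11: 1179a + 337b = −310.5;  W-13−W-11: 883a + 424b = −0.6.
Solving gives a = −0.64970, b = 1.35161.
Then c = 781.8 − a·-716 − b·-22 = 346.35.
At (148, 606): z_contact = −96.16 + 819.07 + 346.35 = 1069.27 m.
Depth below ground = 1101.6 − 1069.27 = 32.3 m.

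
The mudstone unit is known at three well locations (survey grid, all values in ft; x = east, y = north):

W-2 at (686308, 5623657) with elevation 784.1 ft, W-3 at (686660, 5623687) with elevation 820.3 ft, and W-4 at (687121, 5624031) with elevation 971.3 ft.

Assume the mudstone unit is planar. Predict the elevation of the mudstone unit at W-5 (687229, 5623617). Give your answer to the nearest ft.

839 ft

Two edge vectors: W-2→W-3 = (352, 30, 36.2), W-2→W-4 = (813, 374, 187.2).
Normal n = (W-2→W-3) × (W-2→W-4) = (-7922.8, -36463.8, 107258).
So ∂z/∂x = −n_x/n_z = 0.07386675 and ∂z/∂y = −n_y/n_z = 0.33996345.
Intercept c from W-2: 784.1 − 50695.34 − 1911837.85 = −1961749.09.
At (687229, 5623617): z = 50763.4 + 1911824.3 − 1961749.09 = 838.5 ft.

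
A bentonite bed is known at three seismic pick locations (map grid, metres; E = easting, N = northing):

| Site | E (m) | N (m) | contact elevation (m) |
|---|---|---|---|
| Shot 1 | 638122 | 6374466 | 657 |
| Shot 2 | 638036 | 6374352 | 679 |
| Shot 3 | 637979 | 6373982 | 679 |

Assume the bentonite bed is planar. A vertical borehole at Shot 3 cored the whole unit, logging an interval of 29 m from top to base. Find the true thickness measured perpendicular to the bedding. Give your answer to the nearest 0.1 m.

27.6 m

Two edge vectors: Shot 1→Shot 2 = (-86, -114, 22), Shot 1→Shot 3 = (-143, -484, 22).
Normal n = (Shot 1→Shot 2) × (Shot 1→Shot 3) = (8140, -1254, 25322).
So ∂z/∂E = −n_x/n_z = −0.32146 and ∂z/∂N = −n_y/n_z = 0.04952.
|∇z| = √(a²+b²) = 0.32525, so dip δ = arctan(0.32525) = 18.02°.
True thickness = vertical thickness × cos δ = 29 × cos 18.02° = 27.6 m.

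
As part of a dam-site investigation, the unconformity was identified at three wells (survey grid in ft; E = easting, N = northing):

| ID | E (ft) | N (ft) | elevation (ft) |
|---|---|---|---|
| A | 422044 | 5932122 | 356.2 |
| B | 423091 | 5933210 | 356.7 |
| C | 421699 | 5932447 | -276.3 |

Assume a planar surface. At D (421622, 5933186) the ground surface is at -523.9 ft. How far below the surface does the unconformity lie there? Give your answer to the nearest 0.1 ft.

510.1 ft

Let the plane be z = a·E + b·N + c.
B−A: 1047a + 1088b = 0.5;  C−A: −345a + 325b = −632.5.
Solving gives a = 0.961834594, b = −0.925129431.
Then c = 356.2 − a·422044 − b·5932122 = 5082400.33.
At (421622, 5933186): z_contact = 405530.63 − 5488964.99 + 5082400.33 = -1034.03 ft.
Depth below ground = -523.9 − (-1034.03) = 510.1 ft.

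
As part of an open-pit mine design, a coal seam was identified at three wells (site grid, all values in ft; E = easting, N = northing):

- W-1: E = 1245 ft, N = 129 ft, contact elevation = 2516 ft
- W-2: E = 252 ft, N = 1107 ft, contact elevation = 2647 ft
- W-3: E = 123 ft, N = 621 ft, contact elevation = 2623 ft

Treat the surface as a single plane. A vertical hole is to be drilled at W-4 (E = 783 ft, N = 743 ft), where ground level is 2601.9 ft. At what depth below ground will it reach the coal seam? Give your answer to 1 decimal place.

Let the plane be z = a·E + b·N + c.
W-2−W-1: −993a + 978b = 131;  W-3−W-1: −1122a + 492b = 107.
Solving gives a = −0.066026, b = 0.066908.
Then c = 2516 − a·1245 − b·129 = 2589.57.
At (783, 743): z_contact = −51.70 + 49.71 + 2589.57 = 2587.59 ft.
Depth below ground = 2601.9 − 2587.59 = 14.3 ft.

14.3 ft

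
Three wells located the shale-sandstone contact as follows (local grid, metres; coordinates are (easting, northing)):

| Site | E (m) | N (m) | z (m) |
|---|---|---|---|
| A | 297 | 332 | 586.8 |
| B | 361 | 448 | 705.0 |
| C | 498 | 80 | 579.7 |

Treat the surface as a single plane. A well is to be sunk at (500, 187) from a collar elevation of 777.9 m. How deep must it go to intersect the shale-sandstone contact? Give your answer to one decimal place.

Two edge vectors: A→B = (64, 116, 118.2), A→C = (201, -252, -7.1).
Normal n = (A→B) × (A→C) = (28962.8, 24212.6, -39444).
So ∂z/∂E = −n_x/n_z = 0.73428 and ∂z/∂N = −n_y/n_z = 0.61385.
Intercept c from A: 586.8 − 218.08 − 203.80 = 164.92.
At (500, 187): z_contact = 367.14 + 114.79 + 164.92 = 646.85 m.
Depth below ground = 777.9 − 646.85 = 131.0 m.

131.0 m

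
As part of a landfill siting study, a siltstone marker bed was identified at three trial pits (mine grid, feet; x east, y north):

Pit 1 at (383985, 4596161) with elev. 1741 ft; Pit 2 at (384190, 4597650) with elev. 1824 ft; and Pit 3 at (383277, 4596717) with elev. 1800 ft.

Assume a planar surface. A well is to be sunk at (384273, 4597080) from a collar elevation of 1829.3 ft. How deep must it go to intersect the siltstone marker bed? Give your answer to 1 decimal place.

42.8 ft

Let the plane be z = a·x + b·y + c.
Pit 2−Pit 1: 205a + 1489b = 83;  Pit 3−Pit 1: −708a + 556b = 59.
Solving gives a = −0.035698755, b = 0.060656981.
Then c = 1741 − a·383985 − b·4596161 = −263340.46.
At (384273, 4597080): z_contact = −13718.07 + 278844.99 − 263340.46 = 1786.46 ft.
Depth below ground = 1829.3 − 1786.46 = 42.8 ft.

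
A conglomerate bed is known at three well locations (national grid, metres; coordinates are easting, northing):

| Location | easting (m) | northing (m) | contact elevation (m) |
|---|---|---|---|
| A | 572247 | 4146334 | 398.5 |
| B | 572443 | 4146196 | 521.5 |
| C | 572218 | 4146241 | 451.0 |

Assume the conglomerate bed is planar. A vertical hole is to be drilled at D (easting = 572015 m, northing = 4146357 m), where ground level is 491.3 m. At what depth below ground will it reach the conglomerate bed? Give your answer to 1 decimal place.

150.9 m

Two edge vectors: A→B = (196, -138, 123), A→C = (-29, -93, 52.5).
Normal n = (A→B) × (A→C) = (4194, -13857, -22230).
So ∂z/∂easting = −n_x/n_z = 0.188663968 and ∂z/∂northing = −n_y/n_z = −0.623346829.
Intercept c from A: 398.5 − 107962.39 + 2584604.15 = 2477040.26.
At (572015, 4146357): z_contact = 107918.62 − 2584618.49 + 2477040.26 = 340.39 m.
Depth below ground = 491.3 − 340.39 = 150.9 m.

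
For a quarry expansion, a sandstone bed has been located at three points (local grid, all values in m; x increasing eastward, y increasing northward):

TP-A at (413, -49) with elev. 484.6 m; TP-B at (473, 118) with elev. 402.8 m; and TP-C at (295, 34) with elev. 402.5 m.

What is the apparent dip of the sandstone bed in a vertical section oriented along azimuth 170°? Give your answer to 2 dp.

Two edge vectors: TP-A→TP-B = (60, 167, -81.8), TP-A→TP-C = (-118, 83, -82.1).
Normal n = (TP-A→TP-B) × (TP-A→TP-C) = (-6921.3, 14578.4, 24686).
So ∂z/∂x = −n_x/n_z = 0.28037 and ∂z/∂y = −n_y/n_z = −0.59055.
Unit vector along 170° is (sin 170°, cos 170°) = (0.1736, -0.9848).
Slope in that direction = a·(0.1736) + b·(-0.9848) = 0.63027.
Apparent dip = arctan|0.63027| = 32.22° (true dip is 33.2°, so apparent ≤ true as expected).

32.22°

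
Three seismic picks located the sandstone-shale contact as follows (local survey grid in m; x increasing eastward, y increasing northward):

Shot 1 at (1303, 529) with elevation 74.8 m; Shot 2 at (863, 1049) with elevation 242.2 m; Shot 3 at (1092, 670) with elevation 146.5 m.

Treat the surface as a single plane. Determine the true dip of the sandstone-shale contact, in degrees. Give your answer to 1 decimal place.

16.6°

Let the plane be z = a·x + b·y + c.
Shot 2−Shot 1: −440a + 520b = 167.4;  Shot 3−Shot 1: −211a + 141b = 71.7.
Solving gives a = −0.28693, b = 0.07914.
Gradient magnitude |∇z| = √(a² + b²) = √(0.08233 + 0.00626) = 0.29764.
True dip = arctan(0.29764) = 16.6°, dipping toward ESE (azimuth ≈ 105°).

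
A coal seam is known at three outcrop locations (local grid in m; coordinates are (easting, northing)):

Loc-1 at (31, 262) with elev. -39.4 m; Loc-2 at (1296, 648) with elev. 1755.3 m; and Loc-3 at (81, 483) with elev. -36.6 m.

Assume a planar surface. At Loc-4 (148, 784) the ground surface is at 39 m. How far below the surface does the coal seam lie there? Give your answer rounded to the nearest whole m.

73 m

Two edge vectors: Loc-1→Loc-2 = (1265, 386, 1794.7), Loc-1→Loc-3 = (50, 221, 2.8).
Normal n = (Loc-1→Loc-2) × (Loc-1→Loc-3) = (-395547.9, 86193, 260265).
So ∂z/∂E = −n_x/n_z = 1.51979 and ∂z/∂N = −n_y/n_z = −0.33117.
Intercept c from Loc-1: -39.4 − 47.11 + 86.77 = 0.25.
At (148, 784): z_contact = 224.9 − 259.6 + 0.25 = -34.5 m.
Depth below ground = 39 − (-34.5) = 73 m.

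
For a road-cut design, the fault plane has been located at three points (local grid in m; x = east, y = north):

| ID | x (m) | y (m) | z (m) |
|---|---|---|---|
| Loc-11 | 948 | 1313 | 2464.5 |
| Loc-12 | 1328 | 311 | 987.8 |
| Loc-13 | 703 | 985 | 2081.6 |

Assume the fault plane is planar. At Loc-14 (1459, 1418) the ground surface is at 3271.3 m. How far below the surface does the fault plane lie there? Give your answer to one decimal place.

Let the plane be z = a·x + b·y + c.
Loc-12−Loc-11: 380a − 1002b = −1476.7;  Loc-13−Loc-11: −245a − 328b = −382.9.
Solving gives a = −0.272044, b = 1.370582.
Then c = 2464.5 − a·948 − b·1313 = 922.82.
At (1459, 1418): z_contact = −396.91 + 1943.49 + 922.82 = 2469.40 m.
Depth below ground = 3271.3 − 2469.40 = 801.9 m.

801.9 m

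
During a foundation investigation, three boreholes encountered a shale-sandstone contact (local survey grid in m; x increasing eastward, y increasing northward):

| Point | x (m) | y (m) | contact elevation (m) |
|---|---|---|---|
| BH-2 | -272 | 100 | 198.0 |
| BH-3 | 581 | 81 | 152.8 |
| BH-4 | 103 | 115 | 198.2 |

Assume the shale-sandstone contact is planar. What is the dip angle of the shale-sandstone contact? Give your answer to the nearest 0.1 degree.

40.7°

Two edge vectors: BH-2→BH-3 = (853, -19, -45.2), BH-2→BH-4 = (375, 15, 0.2).
Normal n = (BH-2→BH-3) × (BH-2→BH-4) = (674.2, -17120.6, 19920).
So ∂z/∂x = −n_x/n_z = −0.03385 and ∂z/∂y = −n_y/n_z = 0.85947.
Gradient magnitude |∇z| = √(a² + b²) = √(0.00115 + 0.73869) = 0.86013.
True dip = arctan(0.86013) = 40.7°, dipping toward S (azimuth ≈ 178°).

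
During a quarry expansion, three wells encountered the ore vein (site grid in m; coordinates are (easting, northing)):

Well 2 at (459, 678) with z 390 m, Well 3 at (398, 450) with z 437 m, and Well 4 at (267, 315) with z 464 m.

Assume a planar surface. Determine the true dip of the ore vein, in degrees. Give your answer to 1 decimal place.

Two edge vectors: Well 2→Well 3 = (-61, -228, 47), Well 2→Well 4 = (-192, -363, 74).
Normal n = (Well 2→Well 3) × (Well 2→Well 4) = (189, -4510, -21633).
So ∂z/∂E = −n_x/n_z = 0.00874 and ∂z/∂N = −n_y/n_z = −0.20848.
Gradient magnitude |∇z| = √(a² + b²) = √(0.00008 + 0.04346) = 0.20866.
True dip = arctan(0.20866) = 11.8°, dipping toward N (azimuth ≈ 358°).

11.8°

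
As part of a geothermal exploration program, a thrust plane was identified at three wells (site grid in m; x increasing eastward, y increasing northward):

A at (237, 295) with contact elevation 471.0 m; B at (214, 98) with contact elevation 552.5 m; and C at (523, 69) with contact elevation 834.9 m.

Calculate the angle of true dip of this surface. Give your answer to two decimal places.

Two edge vectors: A→B = (-23, -197, 81.5), A→C = (286, -226, 363.9).
Normal n = (A→B) × (A→C) = (-53269.3, 31678.7, 61540).
So ∂z/∂x = −n_x/n_z = 0.86560 and ∂z/∂y = −n_y/n_z = −0.51477.
Gradient magnitude |∇z| = √(a² + b²) = √(0.74927 + 0.26498) = 1.00710.
True dip = arctan(1.00710) = 45.20°, dipping toward WNW (azimuth ≈ 301°).

45.20°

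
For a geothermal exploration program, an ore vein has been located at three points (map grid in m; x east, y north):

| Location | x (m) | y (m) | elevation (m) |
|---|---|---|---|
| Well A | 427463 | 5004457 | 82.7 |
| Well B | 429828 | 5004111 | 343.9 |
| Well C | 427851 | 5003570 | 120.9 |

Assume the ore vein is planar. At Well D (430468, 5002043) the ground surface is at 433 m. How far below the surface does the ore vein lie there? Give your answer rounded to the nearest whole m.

Let the plane be z = a·x + b·y + c.
Well B−Well A: 2365a − 346b = 261.2;  Well C−Well A: 388a − 887b = 38.2.
Solving gives a = 0.11126377, b = 0.00560355.
Then c = 82.7 − a·427463 − b·5004457 = −75521.15.
At (430468, 5002043): z_contact = 47895.5 + 28029.2 − 75521.15 = 403.5 m.
Depth below ground = 433 − 403.5 = 29 m.

29 m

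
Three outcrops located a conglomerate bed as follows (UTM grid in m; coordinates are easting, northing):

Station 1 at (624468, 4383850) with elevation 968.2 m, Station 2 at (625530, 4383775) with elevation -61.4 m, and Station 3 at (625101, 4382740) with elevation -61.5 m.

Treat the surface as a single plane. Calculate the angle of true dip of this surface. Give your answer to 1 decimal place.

45.6°

Two edge vectors: Station 1→Station 2 = (1062, -75, -1029.6), Station 1→Station 3 = (633, -1110, -1029.7).
Normal n = (Station 1→Station 2) × (Station 1→Station 3) = (-1065628.5, 441804.6, -1131345).
So ∂z/∂easting = −n_x/n_z = −0.94191 and ∂z/∂northing = −n_y/n_z = 0.39051.
Gradient magnitude |∇z| = √(a² + b²) = √(0.88720 + 0.15250) = 1.01966.
True dip = arctan(1.01966) = 45.6°, dipping toward ESE (azimuth ≈ 113°).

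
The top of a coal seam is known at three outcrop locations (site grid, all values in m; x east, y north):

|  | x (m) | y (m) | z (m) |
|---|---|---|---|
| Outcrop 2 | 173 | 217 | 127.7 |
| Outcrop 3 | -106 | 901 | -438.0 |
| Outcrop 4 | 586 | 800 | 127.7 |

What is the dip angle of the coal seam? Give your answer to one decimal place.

42.2°

Let the plane be z = a·x + b·y + c.
Outcrop 3−Outcrop 2: −279a + 684b = −565.7;  Outcrop 4−Outcrop 2: 413a + 583b = 0.
Solving gives a = 0.74088, b = −0.52484.
Gradient magnitude |∇z| = √(a² + b²) = √(0.54891 + 0.27546) = 0.90795.
True dip = arctan(0.90795) = 42.2°, dipping toward NW (azimuth ≈ 305°).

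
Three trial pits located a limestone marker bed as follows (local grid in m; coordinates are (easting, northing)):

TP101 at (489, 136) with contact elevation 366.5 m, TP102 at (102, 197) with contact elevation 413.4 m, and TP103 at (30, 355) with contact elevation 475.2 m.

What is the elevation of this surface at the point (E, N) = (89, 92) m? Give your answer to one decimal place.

Two edge vectors: TP101→TP102 = (-387, 61, 46.9), TP101→TP103 = (-459, 219, 108.7).
Normal n = (TP101→TP102) × (TP101→TP103) = (-3640.4, 20539.8, -56754).
So ∂z/∂E = −n_x/n_z = −0.06414 and ∂z/∂N = −n_y/n_z = 0.36191.
Intercept c from TP101: 366.5 + 31.37 − 49.22 = 348.65.
At (89, 92): z = −5.7 + 33.3 + 348.65 = 376.2 m.

376.2 m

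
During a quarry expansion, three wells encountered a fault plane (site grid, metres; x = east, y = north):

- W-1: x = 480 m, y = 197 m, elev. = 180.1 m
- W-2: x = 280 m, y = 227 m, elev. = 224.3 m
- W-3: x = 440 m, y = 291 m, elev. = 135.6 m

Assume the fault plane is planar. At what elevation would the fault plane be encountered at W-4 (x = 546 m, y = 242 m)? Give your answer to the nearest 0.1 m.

Two edge vectors: W-1→W-2 = (-200, 30, 44.2), W-1→W-3 = (-40, 94, -44.5).
Normal n = (W-1→W-2) × (W-1→W-3) = (-5489.8, -10668, -17600).
So ∂z/∂x = −n_x/n_z = −0.31192 and ∂z/∂y = −n_y/n_z = −0.60614.
Intercept c from W-1: 180.1 + 149.72 + 119.41 = 449.23.
At (546, 242): z = −170.3 − 146.7 + 449.23 = 132.2 m.

132.2 m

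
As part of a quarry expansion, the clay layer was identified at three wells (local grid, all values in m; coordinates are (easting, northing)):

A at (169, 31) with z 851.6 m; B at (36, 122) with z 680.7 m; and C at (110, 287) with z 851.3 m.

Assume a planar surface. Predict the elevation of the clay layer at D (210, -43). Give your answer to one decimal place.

888.2 m

Let the plane be z = a·E + b·N + c.
B−A: −133a + 91b = −170.9;  C−A: −59a + 256b = −0.3.
Solving gives a = 1.52457, b = 0.35019.
Then c = 851.6 − a·169 − b·31 = 583.09.
At (210, -43): z = 320.2 − 15.1 + 583.09 = 888.2 m.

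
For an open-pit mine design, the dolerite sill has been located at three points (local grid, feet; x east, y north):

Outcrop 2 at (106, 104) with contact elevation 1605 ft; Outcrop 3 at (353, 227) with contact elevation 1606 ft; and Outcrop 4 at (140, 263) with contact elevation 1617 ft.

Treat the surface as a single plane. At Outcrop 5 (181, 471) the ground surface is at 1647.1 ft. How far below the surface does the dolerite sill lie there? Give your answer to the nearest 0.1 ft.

14.3 ft

Let the plane be z = a·x + b·y + c.
Outcrop 3−Outcrop 2: 247a + 123b = 1;  Outcrop 4−Outcrop 2: 34a + 159b = 12.
Solving gives a = −0.03753, b = 0.08350.
Then c = 1605 − a·106 − b·104 = 1600.29.
At (181, 471): z_contact = −6.79 + 39.33 + 1600.29 = 1632.83 ft.
Depth below ground = 1647.1 − 1632.83 = 14.3 ft.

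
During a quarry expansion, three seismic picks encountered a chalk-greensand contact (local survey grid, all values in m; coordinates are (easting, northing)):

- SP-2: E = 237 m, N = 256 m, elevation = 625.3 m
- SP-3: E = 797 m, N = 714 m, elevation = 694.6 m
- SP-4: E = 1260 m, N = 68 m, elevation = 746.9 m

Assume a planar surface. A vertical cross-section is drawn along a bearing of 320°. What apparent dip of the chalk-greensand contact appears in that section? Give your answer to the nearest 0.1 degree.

Let the plane be z = a·E + b·N + c.
SP-3−SP-2: 560a + 458b = 69.3;  SP-4−SP-2: 1023a − 188b = 121.6.
Solving gives a = 0.11976, b = 0.00488.
Unit vector along 320° is (sin 320°, cos 320°) = (-0.6428, 0.7660).
Slope in that direction = a·(-0.6428) + b·(0.7660) = −0.07325.
Apparent dip = arctan|0.07325| = 4.2° (true dip is 6.8°, so apparent ≤ true as expected).

4.2°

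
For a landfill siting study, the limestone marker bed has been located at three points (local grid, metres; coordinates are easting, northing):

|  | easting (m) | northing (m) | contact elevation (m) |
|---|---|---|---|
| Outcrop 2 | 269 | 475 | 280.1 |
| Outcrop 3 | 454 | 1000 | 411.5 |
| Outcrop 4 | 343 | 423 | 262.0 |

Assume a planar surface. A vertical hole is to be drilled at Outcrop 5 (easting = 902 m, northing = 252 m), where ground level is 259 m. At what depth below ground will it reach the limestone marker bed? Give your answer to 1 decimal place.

Let the plane be z = a·easting + b·northing + c.
Outcrop 3−Outcrop 2: 185a + 525b = 131.4;  Outcrop 4−Outcrop 2: 74a − 52b = −18.1.
Solving gives a = −0.055079, b = 0.269695.
Then c = 280.1 − a·269 − b·475 = 166.81.
At (902, 252): z_contact = −49.68 + 67.96 + 166.81 = 185.09 m.
Depth below ground = 259 − 185.09 = 73.9 m.

73.9 m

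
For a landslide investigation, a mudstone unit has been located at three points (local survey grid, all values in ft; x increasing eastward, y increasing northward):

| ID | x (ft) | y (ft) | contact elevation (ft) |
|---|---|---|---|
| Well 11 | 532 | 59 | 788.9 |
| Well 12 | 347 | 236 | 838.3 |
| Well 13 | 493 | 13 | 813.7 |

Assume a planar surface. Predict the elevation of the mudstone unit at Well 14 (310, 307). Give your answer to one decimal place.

Two edge vectors: Well 11→Well 12 = (-185, 177, 49.4), Well 11→Well 13 = (-39, -46, 24.8).
Normal n = (Well 11→Well 12) × (Well 11→Well 13) = (6662, 2661.4, 15413).
So ∂z/∂x = −n_x/n_z = −0.43223 and ∂z/∂y = −n_y/n_z = −0.17267.
Intercept c from Well 11: 788.9 + 229.95 + 10.19 = 1029.04.
At (310, 307): z = −134.0 − 53.0 + 1029.04 = 842.0 ft.

842.0 ft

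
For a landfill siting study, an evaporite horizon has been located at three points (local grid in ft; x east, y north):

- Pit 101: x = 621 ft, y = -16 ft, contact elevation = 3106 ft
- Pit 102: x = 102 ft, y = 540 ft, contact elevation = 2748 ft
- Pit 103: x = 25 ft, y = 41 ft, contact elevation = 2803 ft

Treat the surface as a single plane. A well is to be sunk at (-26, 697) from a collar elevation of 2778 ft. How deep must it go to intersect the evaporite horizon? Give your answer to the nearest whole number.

122 ft

Two edge vectors: Pit 101→Pit 102 = (-519, 556, -358), Pit 101→Pit 103 = (-596, 57, -303).
Normal n = (Pit 101→Pit 102) × (Pit 101→Pit 103) = (-148062, 56111, 301793).
So ∂z/∂x = −n_x/n_z = 0.49061 and ∂z/∂y = −n_y/n_z = −0.18593.
Intercept c from Pit 101: 3106 − 304.67 − 2.97 = 2798.36.
At (-26, 697): z_contact = −12.8 − 129.6 + 2798.36 = 2656.0 ft.
Depth below ground = 2778 − 2656.0 = 122 ft.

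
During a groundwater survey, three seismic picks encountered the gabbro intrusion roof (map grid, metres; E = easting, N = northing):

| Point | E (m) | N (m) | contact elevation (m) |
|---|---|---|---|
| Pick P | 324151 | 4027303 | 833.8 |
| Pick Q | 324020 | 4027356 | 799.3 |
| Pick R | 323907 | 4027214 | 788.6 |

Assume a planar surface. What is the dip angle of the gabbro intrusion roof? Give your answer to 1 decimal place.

Two edge vectors: Pick P→Pick Q = (-131, 53, -34.5), Pick P→Pick R = (-244, -89, -45.2).
Normal n = (Pick P→Pick Q) × (Pick P→Pick R) = (-5466.1, 2496.8, 24591).
So ∂z/∂E = −n_x/n_z = 0.22228 and ∂z/∂N = −n_y/n_z = −0.10153.
Gradient magnitude |∇z| = √(a² + b²) = √(0.04941 + 0.01031) = 0.24437.
True dip = arctan(0.24437) = 13.7°, dipping toward WNW (azimuth ≈ 295°).

13.7°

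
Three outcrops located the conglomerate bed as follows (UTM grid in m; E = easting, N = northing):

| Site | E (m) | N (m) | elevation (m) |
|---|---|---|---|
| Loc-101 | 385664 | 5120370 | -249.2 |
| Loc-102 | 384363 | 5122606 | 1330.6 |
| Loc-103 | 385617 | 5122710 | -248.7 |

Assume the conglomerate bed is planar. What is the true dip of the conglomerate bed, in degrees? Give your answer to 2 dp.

Let the plane be z = a·E + b·N + c.
Loc-102−Loc-101: −1301a + 2236b = 1579.8;  Loc-103−Loc-101: −47a + 2340b = 0.5.
Solving gives a = −1.25733, b = −0.02504.
Gradient magnitude |∇z| = √(a² + b²) = √(1.58089 + 0.00063) = 1.25758.
True dip = arctan(1.25758) = 51.51°, dipping toward E (azimuth ≈ 089°).

51.51°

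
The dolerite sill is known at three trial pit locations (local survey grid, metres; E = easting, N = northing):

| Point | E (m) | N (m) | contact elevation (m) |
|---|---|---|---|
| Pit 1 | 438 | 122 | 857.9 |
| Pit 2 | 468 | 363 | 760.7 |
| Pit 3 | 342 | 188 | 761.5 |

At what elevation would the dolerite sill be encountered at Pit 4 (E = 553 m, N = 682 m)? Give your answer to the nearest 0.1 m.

Two edge vectors: Pit 1→Pit 2 = (30, 241, -97.2), Pit 1→Pit 3 = (-96, 66, -96.4).
Normal n = (Pit 1→Pit 2) × (Pit 1→Pit 3) = (-16817.2, 12223.2, 25116).
So ∂z/∂E = −n_x/n_z = 0.66958 and ∂z/∂N = −n_y/n_z = −0.48667.
Intercept c from Pit 1: 857.9 − 293.28 + 59.37 = 624.00.
At (553, 682): z = 370.3 − 331.9 + 624.00 = 662.4 m.

662.4 m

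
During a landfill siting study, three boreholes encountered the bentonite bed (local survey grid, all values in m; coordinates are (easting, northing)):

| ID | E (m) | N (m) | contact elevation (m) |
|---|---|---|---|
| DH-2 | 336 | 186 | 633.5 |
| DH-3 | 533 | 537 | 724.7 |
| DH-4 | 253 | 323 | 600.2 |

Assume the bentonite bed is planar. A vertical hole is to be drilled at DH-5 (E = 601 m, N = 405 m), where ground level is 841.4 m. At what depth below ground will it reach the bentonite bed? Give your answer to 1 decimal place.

Let the plane be z = a·E + b·N + c.
DH-3−DH-2: 197a + 351b = 91.2;  DH-4−DH-2: −83a + 137b = −33.3.
Solving gives a = 0.43090, b = 0.01799.
Then c = 633.5 − a·336 − b·186 = 485.37.
At (601, 405): z_contact = 258.97 + 7.28 + 485.37 = 751.63 m.
Depth below ground = 841.4 − 751.63 = 89.8 m.

89.8 m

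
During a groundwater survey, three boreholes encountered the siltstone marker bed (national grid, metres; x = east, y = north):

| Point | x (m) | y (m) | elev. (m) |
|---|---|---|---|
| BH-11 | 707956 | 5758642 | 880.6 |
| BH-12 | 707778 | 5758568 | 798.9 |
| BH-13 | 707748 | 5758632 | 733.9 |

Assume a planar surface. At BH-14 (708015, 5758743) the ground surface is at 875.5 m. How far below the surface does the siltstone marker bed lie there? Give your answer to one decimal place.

Let the plane be z = a·x + b·y + c.
BH-12−BH-11: −178a − 74b = −81.7;  BH-13−BH-11: −208a − 10b = −146.7.
Solving gives a = 0.737496327, b = −0.669923597.
Then c = 880.6 − a·707956 − b·5758642 = 3336615.81.
At (708015, 5758743): z_contact = 522158.46 − 3857917.82 + 3336615.81 = 856.45 m.
Depth below ground = 875.5 − 856.45 = 19.1 m.

19.1 m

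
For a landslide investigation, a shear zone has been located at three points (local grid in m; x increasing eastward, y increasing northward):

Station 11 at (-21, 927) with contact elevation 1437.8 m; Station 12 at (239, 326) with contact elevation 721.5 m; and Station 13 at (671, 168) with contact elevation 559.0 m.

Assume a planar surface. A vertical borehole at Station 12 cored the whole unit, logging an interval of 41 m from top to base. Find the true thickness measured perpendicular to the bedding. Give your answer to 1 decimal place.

25.9 m

Two edge vectors: Station 11→Station 12 = (260, -601, -716.3), Station 11→Station 13 = (692, -759, -878.8).
Normal n = (Station 11→Station 12) × (Station 11→Station 13) = (-15512.9, -267191.6, 218552).
So ∂z/∂x = −n_x/n_z = 0.07098 and ∂z/∂y = −n_y/n_z = 1.22255.
|∇z| = √(a²+b²) = 1.22461, so dip δ = arctan(1.22461) = 50.77°.
True thickness = vertical thickness × cos δ = 41 × cos 50.77° = 25.9 m.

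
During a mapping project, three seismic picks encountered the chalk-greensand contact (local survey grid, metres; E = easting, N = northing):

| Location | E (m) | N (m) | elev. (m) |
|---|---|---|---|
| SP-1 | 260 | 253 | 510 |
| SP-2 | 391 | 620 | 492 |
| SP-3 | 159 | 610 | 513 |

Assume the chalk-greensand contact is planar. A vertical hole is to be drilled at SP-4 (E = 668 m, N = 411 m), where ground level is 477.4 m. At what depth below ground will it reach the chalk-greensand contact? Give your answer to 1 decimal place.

Let the plane be z = a·E + b·N + c.
SP-2−SP-1: 131a + 367b = −18;  SP-3−SP-1: −101a + 357b = 3.
Solving gives a = −0.08978, b = −0.01700.
Then c = 510 − a·260 − b·253 = 537.64.
At (668, 411): z_contact = −59.98 − 6.99 + 537.64 = 470.68 m.
Depth below ground = 477.4 − 470.68 = 6.7 m.

6.7 m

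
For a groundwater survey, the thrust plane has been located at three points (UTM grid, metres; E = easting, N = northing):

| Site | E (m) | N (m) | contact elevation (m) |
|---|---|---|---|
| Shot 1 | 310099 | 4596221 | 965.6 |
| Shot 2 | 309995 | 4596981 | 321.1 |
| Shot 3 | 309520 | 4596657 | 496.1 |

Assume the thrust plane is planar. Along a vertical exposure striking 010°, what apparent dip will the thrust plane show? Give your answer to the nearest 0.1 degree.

37.8°

Let the plane be z = a·E + b·N + c.
Shot 2−Shot 1: −104a + 760b = −644.5;  Shot 3−Shot 1: −579a + 436b = −469.5.
Solving gives a = 0.19209, b = −0.82174.
Unit vector along 010° is (sin 10°, cos 10°) = (0.1736, 0.9848).
Slope in that direction = a·(0.1736) + b·(0.9848) = −0.77590.
Apparent dip = arctan|0.77590| = 37.8° (true dip is 40.2°, so apparent ≤ true as expected).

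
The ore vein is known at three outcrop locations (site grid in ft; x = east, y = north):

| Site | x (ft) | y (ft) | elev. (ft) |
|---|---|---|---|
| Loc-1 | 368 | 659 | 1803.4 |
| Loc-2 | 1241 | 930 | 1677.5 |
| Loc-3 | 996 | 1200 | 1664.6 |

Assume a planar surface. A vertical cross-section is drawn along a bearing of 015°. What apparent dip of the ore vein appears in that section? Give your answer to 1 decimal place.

9.1°

Let the plane be z = a·x + b·y + c.
Loc-2−Loc-1: 873a + 271b = −125.9;  Loc-3−Loc-1: 628a + 541b = −138.8.
Solving gives a = −0.10095, b = −0.13938.
Unit vector along 015° is (sin 15°, cos 15°) = (0.2588, 0.9659).
Slope in that direction = a·(0.2588) + b·(0.9659) = −0.16076.
Apparent dip = arctan|0.16076| = 9.1° (true dip is 9.8°, so apparent ≤ true as expected).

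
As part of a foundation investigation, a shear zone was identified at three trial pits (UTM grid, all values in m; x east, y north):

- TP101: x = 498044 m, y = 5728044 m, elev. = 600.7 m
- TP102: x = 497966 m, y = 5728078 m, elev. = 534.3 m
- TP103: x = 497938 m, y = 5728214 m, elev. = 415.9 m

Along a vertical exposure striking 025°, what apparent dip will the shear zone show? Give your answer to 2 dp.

Two edge vectors: TP101→TP102 = (-78, 34, -66.4), TP101→TP103 = (-106, 170, -184.8).
Normal n = (TP101→TP102) × (TP101→TP103) = (5004.8, -7376, -9656).
So ∂z/∂x = −n_x/n_z = 0.51831 and ∂z/∂y = −n_y/n_z = −0.76388.
Unit vector along 025° is (sin 25°, cos 25°) = (0.4226, 0.9063).
Slope in that direction = a·(0.4226) + b·(0.9063) = −0.47326.
Apparent dip = arctan|0.47326| = 25.33° (true dip is 42.7°, so apparent ≤ true as expected).

25.33°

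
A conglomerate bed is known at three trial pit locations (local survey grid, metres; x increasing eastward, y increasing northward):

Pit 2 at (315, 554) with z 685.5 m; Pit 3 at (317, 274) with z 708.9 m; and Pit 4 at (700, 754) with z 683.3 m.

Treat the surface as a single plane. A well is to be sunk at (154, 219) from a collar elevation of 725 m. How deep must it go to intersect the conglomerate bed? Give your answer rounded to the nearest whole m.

Let the plane be z = a·x + b·y + c.
Pit 3−Pit 2: 2a − 280b = 23.4;  Pit 4−Pit 2: 385a + 200b = −2.2.
Solving gives a = 0.03756, b = −0.08330.
Then c = 685.5 − a·315 − b·554 = 719.82.
At (154, 219): z_contact = 5.8 − 18.2 + 719.82 = 707.4 m.
Depth below ground = 725 − 707.4 = 18 m.

18 m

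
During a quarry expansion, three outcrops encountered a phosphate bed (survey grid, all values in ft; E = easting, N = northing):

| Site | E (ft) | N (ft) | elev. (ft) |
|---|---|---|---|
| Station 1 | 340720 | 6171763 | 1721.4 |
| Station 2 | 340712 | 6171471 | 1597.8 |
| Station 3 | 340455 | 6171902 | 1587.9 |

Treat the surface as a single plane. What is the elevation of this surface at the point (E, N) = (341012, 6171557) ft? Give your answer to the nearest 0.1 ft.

Two edge vectors: Station 1→Station 2 = (-8, -292, -123.6), Station 1→Station 3 = (-265, 139, -133.5).
Normal n = (Station 1→Station 2) × (Station 1→Station 3) = (56162.4, 31686, -78492).
So ∂z/∂E = −n_x/n_z = 0.715517505 and ∂z/∂N = −n_y/n_z = 0.403684452.
Intercept c from Station 1: 1721.4 − 243791.12 − 2491444.76 = −2733514.49.
At (341012, 6171557): z = 244000.1 + 2491361.6 − 2733514.49 = 1847.2 ft.

1847.2 ft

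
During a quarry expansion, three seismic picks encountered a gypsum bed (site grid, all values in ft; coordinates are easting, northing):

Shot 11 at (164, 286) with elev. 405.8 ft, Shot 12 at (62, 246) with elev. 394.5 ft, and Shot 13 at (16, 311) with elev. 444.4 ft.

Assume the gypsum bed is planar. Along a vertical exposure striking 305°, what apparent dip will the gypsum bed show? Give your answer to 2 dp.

26.65°

Two edge vectors: Shot 11→Shot 12 = (-102, -40, -11.3), Shot 11→Shot 13 = (-148, 25, 38.6).
Normal n = (Shot 11→Shot 12) × (Shot 11→Shot 13) = (-1261.5, 5609.6, -8470).
So ∂z/∂easting = −n_x/n_z = −0.14894 and ∂z/∂northing = −n_y/n_z = 0.66229.
Unit vector along 305° is (sin 305°, cos 305°) = (-0.8192, 0.5736).
Slope in that direction = a·(-0.8192) + b·(0.5736) = 0.50188.
Apparent dip = arctan|0.50188| = 26.65° (true dip is 34.2°, so apparent ≤ true as expected).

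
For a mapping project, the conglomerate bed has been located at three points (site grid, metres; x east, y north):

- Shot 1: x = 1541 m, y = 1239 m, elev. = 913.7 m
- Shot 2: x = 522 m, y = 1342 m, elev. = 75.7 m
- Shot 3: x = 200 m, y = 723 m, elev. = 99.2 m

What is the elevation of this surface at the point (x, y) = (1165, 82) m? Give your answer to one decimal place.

Let the plane be z = a·x + b·y + c.
Shot 2−Shot 1: −1019a + 103b = −838;  Shot 3−Shot 1: −1341a − 516b = −814.5.
Solving gives a = 0.777648, b = −0.442492.
Then c = 913.7 − a·1541 − b·1239 = 263.59.
At (1165, 82): z = 906.0 − 36.3 + 263.59 = 1133.3 m.

1133.3 m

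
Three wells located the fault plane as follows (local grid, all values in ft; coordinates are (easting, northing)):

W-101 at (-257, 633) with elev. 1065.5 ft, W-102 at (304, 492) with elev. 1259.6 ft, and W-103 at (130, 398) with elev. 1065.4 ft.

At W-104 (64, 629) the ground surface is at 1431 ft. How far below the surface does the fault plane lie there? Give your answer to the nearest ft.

180 ft

Two edge vectors: W-101→W-102 = (561, -141, 194.1), W-101→W-103 = (387, -235, -0.1).
Normal n = (W-101→W-102) × (W-101→W-103) = (45627.6, 75172.8, -77268).
So ∂z/∂E = −n_x/n_z = 0.59051 and ∂z/∂N = −n_y/n_z = 0.97288.
Intercept c from W-101: 1065.5 + 151.76 − 615.84 = 601.43.
At (64, 629): z_contact = 37.8 + 611.9 + 601.43 = 1251.2 ft.
Depth below ground = 1431 − 1251.2 = 180 ft.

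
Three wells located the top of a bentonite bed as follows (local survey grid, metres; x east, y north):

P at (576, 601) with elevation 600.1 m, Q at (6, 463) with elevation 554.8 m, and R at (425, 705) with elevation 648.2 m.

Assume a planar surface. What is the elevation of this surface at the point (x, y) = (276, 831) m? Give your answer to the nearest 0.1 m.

705.7 m

Two edge vectors: P→Q = (-570, -138, -45.3), P→R = (-151, 104, 48.1).
Normal n = (P→Q) × (P→R) = (-1926.6, 34257.3, -80118).
So ∂z/∂x = −n_x/n_z = −0.02405 and ∂z/∂y = −n_y/n_z = 0.42759.
Intercept c from P: 600.1 + 13.85 − 256.98 = 356.97.
At (276, 831): z = −6.6 + 355.3 + 356.97 = 705.7 m.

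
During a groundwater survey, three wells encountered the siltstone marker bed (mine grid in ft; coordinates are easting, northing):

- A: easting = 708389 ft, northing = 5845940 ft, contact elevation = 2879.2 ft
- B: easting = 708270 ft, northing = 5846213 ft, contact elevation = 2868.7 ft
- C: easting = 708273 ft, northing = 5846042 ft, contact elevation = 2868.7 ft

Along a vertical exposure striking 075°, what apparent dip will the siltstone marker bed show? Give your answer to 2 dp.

5.10°

Let the plane be z = a·easting + b·northing + c.
B−A: −119a + 273b = −10.5;  C−A: −116a + 102b = −10.5.
Solving gives a = 0.09194, b = 0.00161.
Unit vector along 075° is (sin 75°, cos 75°) = (0.9659, 0.2588).
Slope in that direction = a·(0.9659) + b·(0.2588) = 0.08922.
Apparent dip = arctan|0.08922| = 5.10° (true dip is 5.3°, so apparent ≤ true as expected).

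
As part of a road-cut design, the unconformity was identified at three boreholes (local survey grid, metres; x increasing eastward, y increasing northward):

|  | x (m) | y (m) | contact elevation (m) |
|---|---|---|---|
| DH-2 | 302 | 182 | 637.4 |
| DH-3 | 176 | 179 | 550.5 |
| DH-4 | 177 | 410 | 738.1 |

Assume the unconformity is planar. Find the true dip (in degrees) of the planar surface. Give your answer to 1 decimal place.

46.4°

Let the plane be z = a·x + b·y + c.
DH-3−DH-2: −126a − 3b = −86.9;  DH-4−DH-2: −125a + 228b = 100.7.
Solving gives a = 0.67042, b = 0.80922.
Gradient magnitude |∇z| = √(a² + b²) = √(0.44946 + 0.65484) = 1.05085.
True dip = arctan(1.05085) = 46.4°, dipping toward SW (azimuth ≈ 220°).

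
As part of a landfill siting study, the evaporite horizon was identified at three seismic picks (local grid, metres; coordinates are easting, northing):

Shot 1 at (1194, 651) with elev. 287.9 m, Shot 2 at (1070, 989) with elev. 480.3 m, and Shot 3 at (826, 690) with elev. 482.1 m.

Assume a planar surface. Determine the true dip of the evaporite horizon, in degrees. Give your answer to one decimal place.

Let the plane be z = a·easting + b·northing + c.
Shot 2−Shot 1: −124a + 338b = 192.4;  Shot 3−Shot 1: −368a + 39b = 194.2.
Solving gives a = −0.48630, b = 0.39083.
Gradient magnitude |∇z| = √(a² + b²) = √(0.23649 + 0.15274) = 0.62388.
True dip = arctan(0.62388) = 32.0°, dipping toward SE (azimuth ≈ 129°).

32.0°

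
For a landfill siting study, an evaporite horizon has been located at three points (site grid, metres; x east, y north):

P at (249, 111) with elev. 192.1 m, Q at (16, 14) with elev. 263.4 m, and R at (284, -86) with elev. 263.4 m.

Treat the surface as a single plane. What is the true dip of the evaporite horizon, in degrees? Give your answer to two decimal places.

Let the plane be z = a·x + b·y + c.
Q−P: −233a − 97b = 71.3;  R−P: 35a − 197b = 71.3.
Solving gives a = −0.14464, b = −0.38763.
Gradient magnitude |∇z| = √(a² + b²) = √(0.02092 + 0.15025) = 0.41373.
True dip = arctan(0.41373) = 22.48°, dipping toward NNE (azimuth ≈ 020°).

22.48°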